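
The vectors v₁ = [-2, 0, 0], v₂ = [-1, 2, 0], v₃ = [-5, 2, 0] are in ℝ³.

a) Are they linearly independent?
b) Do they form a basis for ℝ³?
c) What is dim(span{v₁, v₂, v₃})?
Not independent, not a basis, dim(span) = 2

Check whether v₃ can be written as a linear combination of v₁ and v₂.
v₃ = (2)·v₁ + (1)·v₂ = [-5, 2, 0], so the three vectors are linearly dependent.
Thus they do not form a basis for ℝ³, and dim(span{v₁, v₂, v₃}) = 2 (spanned by v₁ and v₂).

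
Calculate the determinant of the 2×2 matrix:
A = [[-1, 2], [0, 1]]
-1

For A = [[a, b], [c, d]], det(A) = a*d - b*c.
det(A) = (-1)*(1) - (2)*(0) = -1 - 0 = -1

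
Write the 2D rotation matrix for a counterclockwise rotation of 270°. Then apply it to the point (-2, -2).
R = [[0, 1], [-1, 0]]; R·(-2, -2) = (-2, 2)

Rotation matrix formula: R(θ) = [[cos θ, -sin θ], [sin θ, cos θ]]
For θ = 270°:
cos(270°) = 0
sin(270°) = -1
R = [[0, 1], [-1, 0]]
Apply to (-2, -2): [0·-2 + (1)·-2, -1·-2 + 0·-2] = (-2, 2)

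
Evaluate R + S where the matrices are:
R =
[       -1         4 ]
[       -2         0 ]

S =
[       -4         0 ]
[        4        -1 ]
R + S =
[       -5         4 ]
[        2        -1 ]

Matrix addition is elementwise: (R+S)[i][j] = R[i][j] + S[i][j].
  (R+S)[0][0] = (-1) + (-4) = -5
  (R+S)[0][1] = (4) + (0) = 4
  (R+S)[1][0] = (-2) + (4) = 2
  (R+S)[1][1] = (0) + (-1) = -1
R + S =
[       -5         4 ]
[        2        -1 ]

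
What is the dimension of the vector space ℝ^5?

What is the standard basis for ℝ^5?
Dimension = 5; standard basis = {e_1, e_2, e_3, e_4, e_5}

ℝ^5 is the space of 5-tuples of real numbers; its dimension is 5.
The standard basis consists of 5 vectors: e_1, e_2, e_3, e_4, e_5, where e_i is the vector with 1 in position i and 0 elsewhere.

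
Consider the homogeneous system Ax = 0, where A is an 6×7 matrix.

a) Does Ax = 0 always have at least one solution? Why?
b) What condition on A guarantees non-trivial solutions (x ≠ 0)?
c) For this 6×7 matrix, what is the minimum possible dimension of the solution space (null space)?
a) Yes, x = 0 is always a solution. b) When A has linearly dependent columns (rank < n). c) Minimum nullity = 1.

a) x = 0 satisfies A·0 = 0, so the zero vector is always a solution.
b) Non-trivial solutions exist iff the columns of A are linearly dependent, equivalently rank(A) < n (the number of columns).
c) By rank-nullity, rank(A) + nullity(A) = n = 7. Since A has only 6 rows, rank(A) ≤ 6, so nullity(A) ≥ 7 - 6 = 1.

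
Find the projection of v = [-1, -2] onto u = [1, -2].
[3/5, -6/5]

The projection of v onto u is proj_u(v) = ((v·u) / (u·u)) · u.
v·u = (-1)*(1) + (-2)*(-2) = 3.
u·u = (1)*(1) + (-2)*(-2) = 5.
coefficient = 3 / 5 = 3/5.
proj_u(v) = 3/5 · [1, -2] = [3/5, -6/5].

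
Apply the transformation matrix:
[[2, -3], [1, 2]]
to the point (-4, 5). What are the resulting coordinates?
(-23, 6)

Matrix multiplication:
[[2, -3], [1, 2]] × [-4, 5]ᵀ
= [2×-4 + -3×5, 1×-4 + 2×5]ᵀ
= [-23.0000, 6.0000]ᵀ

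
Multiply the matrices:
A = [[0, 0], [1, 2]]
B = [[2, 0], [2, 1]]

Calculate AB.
[[0, 0], [6, 2]]

Each entry (i,j) of AB = sum over k of A[i][k]*B[k][j].
(AB)[0][0] = (0)*(2) + (0)*(2) = 0
(AB)[0][1] = (0)*(0) + (0)*(1) = 0
(AB)[1][0] = (1)*(2) + (2)*(2) = 6
(AB)[1][1] = (1)*(0) + (2)*(1) = 2
AB = [[0, 0], [6, 2]]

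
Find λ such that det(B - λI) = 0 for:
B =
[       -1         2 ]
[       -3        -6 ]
λ = -4, -3

Solve det(B - λI) = 0. For a 2×2 matrix the characteristic equation is λ² - (trace)λ + det = 0.
trace(B) = a + d = -1 - 6 = -7.
det(B) = a*d - b*c = (-1)*(-6) - (2)*(-3) = 6 + 6 = 12.
Characteristic equation: λ² - (-7)λ + (12) = 0.
Discriminant = (-7)² - 4*(12) = 49 - 48 = 1.
λ = (-7 ± √1) / 2 = (-7 ± 1) / 2 = -4, -3.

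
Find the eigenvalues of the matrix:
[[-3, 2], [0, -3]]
λ = -3 and λ = -3

Characteristic equation: det(A - λI) = 0
λ² - (trace)λ + (det) = 0
λ² - (-6)λ + (9) = 0
λ² + 6λ + 9 = 0
Solving: λ = -3, -3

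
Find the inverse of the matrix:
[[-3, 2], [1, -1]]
[[-1, -2], [-1, -3]]

For [[a,b],[c,d]], inverse = (1/det)·[[d,-b],[-c,a]]
det = -3·-1 - 2·1 = 1
Inverse = (1/1)·[[-1, -2], [-1, -3]]
        = [[-1, -2], [-1, -3]]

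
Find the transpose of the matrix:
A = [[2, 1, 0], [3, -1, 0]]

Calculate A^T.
[[2, 3], [1, -1], [0, 0]]

The transpose sends entry (i,j) to (j,i); rows become columns.
Row 0 of A: [2, 1, 0] -> column 0 of A^T.
Row 1 of A: [3, -1, 0] -> column 1 of A^T.
A^T = [[2, 3], [1, -1], [0, 0]]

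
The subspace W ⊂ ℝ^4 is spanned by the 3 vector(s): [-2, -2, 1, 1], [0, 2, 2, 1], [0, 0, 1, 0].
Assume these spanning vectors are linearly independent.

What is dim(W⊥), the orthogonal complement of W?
dim(W⊥) = 1

For any subspace W of ℝ^n, dim(W) + dim(W⊥) = n (the whole-space dimension).
Here the given 3 vectors are linearly independent, so dim(W) = 3.
Thus dim(W⊥) = n - dim(W) = 4 - 3 = 1.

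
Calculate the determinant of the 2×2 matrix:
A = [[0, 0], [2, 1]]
0

For A = [[a, b], [c, d]], det(A) = a*d - b*c.
det(A) = (0)*(1) - (0)*(2) = 0 - 0 = 0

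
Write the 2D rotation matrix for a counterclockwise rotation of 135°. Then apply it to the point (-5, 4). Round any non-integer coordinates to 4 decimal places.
R = [[-√2/2, -√2/2], [√2/2, -√2/2]]; R·(-5, 4) = (0.7071, -6.3640)

Rotation matrix formula: R(θ) = [[cos θ, -sin θ], [sin θ, cos θ]]
For θ = 135°:
cos(135°) = -√2/2
sin(135°) = √2/2
R = [[-√2/2, -√2/2], [√2/2, -√2/2]]
Apply to (-5, 4): [-√2/2·-5 + (-√2/2)·4, √2/2·-5 + -√2/2·4] = (0.7071, -6.3640)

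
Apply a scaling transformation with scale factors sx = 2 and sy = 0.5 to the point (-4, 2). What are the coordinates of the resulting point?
(-8, 1.0)

Scaling matrix:
[[2, 0], [0, 0.50]]
Result: (-4 × 2, 2 × 0.5) = (-8, 1.0)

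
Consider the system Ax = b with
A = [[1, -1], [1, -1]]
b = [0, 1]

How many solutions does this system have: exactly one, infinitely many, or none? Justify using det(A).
No solution

det(A) = (1)*(-1) - (-1)*(1) = 0, so A is singular.
The column space of A is span(column 1) = span([1, 1]).
b = [0, 1] is not a scalar multiple of column 1, so b ∉ column space and the system is inconsistent — no solution.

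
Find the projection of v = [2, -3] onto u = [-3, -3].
[-1/2, -1/2]

The projection of v onto u is proj_u(v) = ((v·u) / (u·u)) · u.
v·u = (2)*(-3) + (-3)*(-3) = 3.
u·u = (-3)*(-3) + (-3)*(-3) = 18.
coefficient = 3 / 18 = 1/6.
proj_u(v) = 1/6 · [-3, -3] = [-1/2, -1/2].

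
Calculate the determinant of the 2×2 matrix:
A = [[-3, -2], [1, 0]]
2

For A = [[a, b], [c, d]], det(A) = a*d - b*c.
det(A) = (-3)*(0) - (-2)*(1) = 0 - -2 = 2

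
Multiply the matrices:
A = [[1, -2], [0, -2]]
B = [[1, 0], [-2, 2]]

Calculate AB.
[[5, -4], [4, -4]]

Each entry (i,j) of AB = sum over k of A[i][k]*B[k][j].
(AB)[0][0] = (1)*(1) + (-2)*(-2) = 5
(AB)[0][1] = (1)*(0) + (-2)*(2) = -4
(AB)[1][0] = (0)*(1) + (-2)*(-2) = 4
(AB)[1][1] = (0)*(0) + (-2)*(2) = -4
AB = [[5, -4], [4, -4]]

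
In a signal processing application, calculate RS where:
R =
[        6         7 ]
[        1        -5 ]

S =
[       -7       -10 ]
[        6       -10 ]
RS =
[        0      -130 ]
[      -37        40 ]

Matrix multiplication: (RS)[i][j] = sum over k of R[i][k] * S[k][j].
  (RS)[0][0] = (6)*(-7) + (7)*(6) = 0
  (RS)[0][1] = (6)*(-10) + (7)*(-10) = -130
  (RS)[1][0] = (1)*(-7) + (-5)*(6) = -37
  (RS)[1][1] = (1)*(-10) + (-5)*(-10) = 40
RS =
[        0      -130 ]
[      -37        40 ]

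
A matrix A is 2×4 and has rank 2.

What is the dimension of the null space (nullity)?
2

The rank-nullity theorem for an m×n matrix states:
rank(A) + nullity(A) = n (the number of columns).
Here n = 4 and rank(A) = 2, so nullity(A) = 4 - 2 = 2.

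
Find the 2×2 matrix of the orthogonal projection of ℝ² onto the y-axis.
[[0, 0], [0, 1]]

The orthogonal projection onto the line spanned by a nonzero vector u = (a, b) has matrix P = (u uᵀ) / (uᵀ u) = (1/(a² + b²)) · [[a², ab], [ab, b²]].
Here u = (0, 1), so a² + b² = 0 + 1 = 1.
P = (1/1) · [[0, 0], [0, 1]] = [[0, 0], [0, 1]].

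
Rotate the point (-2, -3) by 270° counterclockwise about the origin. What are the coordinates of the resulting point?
(-3, 2)

Rotation matrix R(θ) = [[cos θ, -sin θ], [sin θ, cos θ]]; for θ = 270°:
R = [[0, 1], [-1, 0]]
Result: R × [-2, -3]ᵀ = [0·-2 + (1)·-3, -1·-2 + (0)·-3]ᵀ = (-3, 2)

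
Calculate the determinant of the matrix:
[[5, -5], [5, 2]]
35

For a 2×2 matrix [[a, b], [c, d]], det = ad - bc
det = (5)(2) - (-5)(5) = 10 - -25 = 35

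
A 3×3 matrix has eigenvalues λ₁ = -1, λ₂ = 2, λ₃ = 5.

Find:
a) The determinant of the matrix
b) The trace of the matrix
det = -10, trace = 6

Two standard eigenvalue identities:
- det(A) equals the product of the eigenvalues (counted with multiplicity).
- trace(A) equals the sum of the eigenvalues.
det(A) = (-1)*(2)*(5) = -10.
trace(A) = -1 + 2 + 5 = 6.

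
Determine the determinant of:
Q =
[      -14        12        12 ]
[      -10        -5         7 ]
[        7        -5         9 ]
det(Q) = 2828

Expand along row 0 (cofactor expansion): det(Q) = a*(e*i - f*h) - b*(d*i - f*g) + c*(d*h - e*g), where the 3×3 is [[a, b, c], [d, e, f], [g, h, i]].
Minor M_00 = (-5)*(9) - (7)*(-5) = -45 + 35 = -10.
Minor M_01 = (-10)*(9) - (7)*(7) = -90 - 49 = -139.
Minor M_02 = (-10)*(-5) - (-5)*(7) = 50 + 35 = 85.
det(Q) = (-14)*(-10) - (12)*(-139) + (12)*(85) = 140 + 1668 + 1020 = 2828.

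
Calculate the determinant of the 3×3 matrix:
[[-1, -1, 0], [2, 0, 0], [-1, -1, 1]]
2

Expansion along first row:
det = -1·det([[0,0],[-1,1]]) - -1·det([[2,0],[-1,1]]) + 0·det([[2,0],[-1,-1]])
    = -1·(0·1 - 0·-1) - -1·(2·1 - 0·-1) + 0·(2·-1 - 0·-1)
    = -1·0 - -1·2 + 0·-2
    = 0 + 2 + 0 = 2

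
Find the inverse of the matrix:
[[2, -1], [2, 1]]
[[1/4, 1/4], [-1/2, 1/2]]

For [[a,b],[c,d]], inverse = (1/det)·[[d,-b],[-c,a]]
det = 2·1 - -1·2 = 4
Inverse = (1/4)·[[1, 1], [-2, 2]]
        = [[1/4, 1/4], [-1/2, 1/2]]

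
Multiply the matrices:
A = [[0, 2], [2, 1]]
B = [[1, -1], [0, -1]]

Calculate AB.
[[0, -2], [2, -3]]

Each entry (i,j) of AB = sum over k of A[i][k]*B[k][j].
(AB)[0][0] = (0)*(1) + (2)*(0) = 0
(AB)[0][1] = (0)*(-1) + (2)*(-1) = -2
(AB)[1][0] = (2)*(1) + (1)*(0) = 2
(AB)[1][1] = (2)*(-1) + (1)*(-1) = -3
AB = [[0, -2], [2, -3]]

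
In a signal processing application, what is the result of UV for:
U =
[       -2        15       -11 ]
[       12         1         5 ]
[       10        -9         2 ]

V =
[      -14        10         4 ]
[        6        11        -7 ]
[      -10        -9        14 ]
UV =
[      228       244      -267 ]
[     -212        86       111 ]
[     -214       -17       131 ]

Matrix multiplication: (UV)[i][j] = sum over k of U[i][k] * V[k][j].
  (UV)[0][0] = (-2)*(-14) + (15)*(6) + (-11)*(-10) = 228
  (UV)[0][1] = (-2)*(10) + (15)*(11) + (-11)*(-9) = 244
  (UV)[0][2] = (-2)*(4) + (15)*(-7) + (-11)*(14) = -267
  (UV)[1][0] = (12)*(-14) + (1)*(6) + (5)*(-10) = -212
  (UV)[1][1] = (12)*(10) + (1)*(11) + (5)*(-9) = 86
  (UV)[1][2] = (12)*(4) + (1)*(-7) + (5)*(14) = 111
  (UV)[2][0] = (10)*(-14) + (-9)*(6) + (2)*(-10) = -214
  (UV)[2][1] = (10)*(10) + (-9)*(11) + (2)*(-9) = -17
  (UV)[2][2] = (10)*(4) + (-9)*(-7) + (2)*(14) = 131
UV =
[      228       244      -267 ]
[     -212        86       111 ]
[     -214       -17       131 ]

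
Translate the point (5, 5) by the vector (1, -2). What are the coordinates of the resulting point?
(6, 3)

Translation by (1, -2):
x' = 5 + 1 = 6
y' = 5 + -2 = 3
Homogeneous matrix: [[1, 0, 1], [0, 1, -2], [0, 0, 1]]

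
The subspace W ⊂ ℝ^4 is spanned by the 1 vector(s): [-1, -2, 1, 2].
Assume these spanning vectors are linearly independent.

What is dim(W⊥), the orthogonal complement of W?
dim(W⊥) = 3

For any subspace W of ℝ^n, dim(W) + dim(W⊥) = n (the whole-space dimension).
Here the given 1 vectors are linearly independent, so dim(W) = 1.
Thus dim(W⊥) = n - dim(W) = 4 - 1 = 3.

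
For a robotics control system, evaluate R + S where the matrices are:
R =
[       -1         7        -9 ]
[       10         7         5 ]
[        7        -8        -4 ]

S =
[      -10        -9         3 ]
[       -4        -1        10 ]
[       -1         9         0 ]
R + S =
[      -11        -2        -6 ]
[        6         6        15 ]
[        6         1        -4 ]

Matrix addition is elementwise: (R+S)[i][j] = R[i][j] + S[i][j].
  (R+S)[0][0] = (-1) + (-10) = -11
  (R+S)[0][1] = (7) + (-9) = -2
  (R+S)[0][2] = (-9) + (3) = -6
  (R+S)[1][0] = (10) + (-4) = 6
  (R+S)[1][1] = (7) + (-1) = 6
  (R+S)[1][2] = (5) + (10) = 15
  (R+S)[2][0] = (7) + (-1) = 6
  (R+S)[2][1] = (-8) + (9) = 1
  (R+S)[2][2] = (-4) + (0) = -4
R + S =
[      -11        -2        -6 ]
[        6         6        15 ]
[        6         1        -4 ]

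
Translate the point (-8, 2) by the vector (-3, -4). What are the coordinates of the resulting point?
(-11, -2)

Translation by (-3, -4):
x' = -8 + -3 = -11
y' = 2 + -4 = -2
Homogeneous matrix: [[1, 0, -3], [0, 1, -4], [0, 0, 1]]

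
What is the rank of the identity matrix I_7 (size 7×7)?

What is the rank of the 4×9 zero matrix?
rank(I_7) = 7, rank(0) = 0

The identity I_7 has 7 columns that are the standard basis vectors e_1, …, e_7. These are linearly independent, so all 7 columns are pivots and rank(I_7) = 7.
The 4×9 zero matrix has every entry zero, so every row is the zero row and there are no pivots; rank(0) = 0.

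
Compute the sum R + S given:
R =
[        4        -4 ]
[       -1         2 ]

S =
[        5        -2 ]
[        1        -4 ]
R + S =
[        9        -6 ]
[        0        -2 ]

Matrix addition is elementwise: (R+S)[i][j] = R[i][j] + S[i][j].
  (R+S)[0][0] = (4) + (5) = 9
  (R+S)[0][1] = (-4) + (-2) = -6
  (R+S)[1][0] = (-1) + (1) = 0
  (R+S)[1][1] = (2) + (-4) = -2
R + S =
[        9        -6 ]
[        0        -2 ]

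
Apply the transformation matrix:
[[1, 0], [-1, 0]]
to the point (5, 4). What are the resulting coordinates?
(5, -5)

Matrix multiplication:
[[1, 0], [-1, 0]] × [5, 4]ᵀ
= [1×5 + 0×4, -1×5 + 0×4]ᵀ
= [5.0000, -5.0000]ᵀ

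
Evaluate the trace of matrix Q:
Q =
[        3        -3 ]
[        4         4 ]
tr(Q) = 3 + 4 = 7

The trace of a square matrix is the sum of its diagonal entries.
Diagonal entries of Q: Q[0][0] = 3, Q[1][1] = 4.
tr(Q) = 3 + 4 = 7.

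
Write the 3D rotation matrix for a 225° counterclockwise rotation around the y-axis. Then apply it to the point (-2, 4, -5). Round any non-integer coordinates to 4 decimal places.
R = [[-√2/2, 0, -√2/2], [0, 1, 0], [√2/2, 0, -√2/2]]; R·(-2, 4, -5) = (4.9497, 4.0000, 2.1213)

Rotation matrix for 225° around y-axis:
cos(225°) = -√2/2, sin(225°) = -√2/2
R = [[-√2/2, 0, -√2/2], [0, 1, 0], [√2/2, 0, -√2/2]]
Apply to (-2, 4, -5): R·[-2, 4, -5]ᵀ = (4.9497, 4.0000, 2.1213)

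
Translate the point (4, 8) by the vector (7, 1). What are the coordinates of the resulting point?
(11, 9)

Translation by (7, 1):
x' = 4 + 7 = 11
y' = 8 + 1 = 9
Homogeneous matrix: [[1, 0, 7], [0, 1, 1], [0, 0, 1]]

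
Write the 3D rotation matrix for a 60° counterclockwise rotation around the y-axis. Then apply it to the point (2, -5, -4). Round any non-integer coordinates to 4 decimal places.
R = [[1/2, 0, √3/2], [0, 1, 0], [-√3/2, 0, 1/2]]; R·(2, -5, -4) = (-2.4641, -5.0000, -3.7321)

Rotation matrix for 60° around y-axis:
cos(60°) = 1/2, sin(60°) = √3/2
R = [[1/2, 0, √3/2], [0, 1, 0], [-√3/2, 0, 1/2]]
Apply to (2, -5, -4): R·[2, -5, -4]ᵀ = (-2.4641, -5.0000, -3.7321)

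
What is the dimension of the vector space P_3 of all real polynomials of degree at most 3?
Dimension = 4

A polynomial of degree at most 3 can be written as a₀ + a₁x + a₂x² + a₃x³, with 4 free coefficients a₀, a₁, a₂, a₃.
The set {1, x, x², x³} is a basis: it spans P_3 (every such polynomial is a linear combination of these) and is linearly independent (a polynomial is zero iff all its coefficients are zero).
Therefore dim(P_3) = 3 + 1 = 4.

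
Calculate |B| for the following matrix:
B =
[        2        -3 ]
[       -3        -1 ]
det(B) = -11

For a 2×2 matrix [[a, b], [c, d]], det = a*d - b*c.
det(B) = (2)*(-1) - (-3)*(-3) = -2 - 9 = -11.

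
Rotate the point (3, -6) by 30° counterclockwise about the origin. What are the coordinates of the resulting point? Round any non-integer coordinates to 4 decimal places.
(5.5981, -3.6962)

Rotation matrix R(θ) = [[cos θ, -sin θ], [sin θ, cos θ]]; for θ = 30°:
R = [[√3/2, -1/2], [1/2, √3/2]]
Result: R × [3, -6]ᵀ = [√3/2·3 + (-1/2)·-6, 1/2·3 + (√3/2)·-6]ᵀ = (5.5981, -3.6962)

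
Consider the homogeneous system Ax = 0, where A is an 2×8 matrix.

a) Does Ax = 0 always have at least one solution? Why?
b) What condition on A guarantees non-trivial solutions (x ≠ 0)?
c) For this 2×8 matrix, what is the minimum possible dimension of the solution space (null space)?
a) Yes, x = 0 is always a solution. b) When A has linearly dependent columns (rank < n). c) Minimum nullity = 6.

a) x = 0 satisfies A·0 = 0, so the zero vector is always a solution.
b) Non-trivial solutions exist iff the columns of A are linearly dependent, equivalently rank(A) < n (the number of columns).
c) By rank-nullity, rank(A) + nullity(A) = n = 8. Since A has only 2 rows, rank(A) ≤ 2, so nullity(A) ≥ 8 - 2 = 6.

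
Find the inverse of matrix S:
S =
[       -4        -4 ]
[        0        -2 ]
det(S) = 8
S⁻¹ =
[     -1/4       1/2 ]
[        0      -1/2 ]

For a 2×2 matrix S = [[a, b], [c, d]] with det(S) ≠ 0, S⁻¹ = (1/det(S)) * [[d, -b], [-c, a]].
det(S) = (-4)*(-2) - (-4)*(0) = 8 - 0 = 8.
S⁻¹ = (1/8) * [[-2, 4], [0, -4]].
Dividing each entry by 8 and reducing:
S⁻¹ =
[     -1/4       1/2 ]
[        0      -1/2 ]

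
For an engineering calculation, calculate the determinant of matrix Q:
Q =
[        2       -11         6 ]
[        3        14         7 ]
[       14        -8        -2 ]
det(Q) = -2408

Expand along row 0 (cofactor expansion): det(Q) = a*(e*i - f*h) - b*(d*i - f*g) + c*(d*h - e*g), where the 3×3 is [[a, b, c], [d, e, f], [g, h, i]].
Minor M_00 = (14)*(-2) - (7)*(-8) = -28 + 56 = 28.
Minor M_01 = (3)*(-2) - (7)*(14) = -6 - 98 = -104.
Minor M_02 = (3)*(-8) - (14)*(14) = -24 - 196 = -220.
det(Q) = (2)*(28) - (-11)*(-104) + (6)*(-220) = 56 - 1144 - 1320 = -2408.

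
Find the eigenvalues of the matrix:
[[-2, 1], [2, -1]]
λ = -3 and λ = 0

Characteristic equation: det(A - λI) = 0
λ² - (trace)λ + (det) = 0
λ² - (-3)λ + (0) = 0
λ² + 3λ + 0 = 0
Solving: λ = -3, 0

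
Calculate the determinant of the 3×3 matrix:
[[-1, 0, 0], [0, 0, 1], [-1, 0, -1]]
0

Expansion along first row:
det = -1·det([[0,1],[0,-1]]) - 0·det([[0,1],[-1,-1]]) + 0·det([[0,0],[-1,0]])
    = -1·(0·-1 - 1·0) - 0·(0·-1 - 1·-1) + 0·(0·0 - 0·-1)
    = -1·0 - 0·1 + 0·0
    = 0 + 0 + 0 = 0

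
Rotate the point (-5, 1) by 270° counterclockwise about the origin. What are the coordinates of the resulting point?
(1, 5)

Rotation matrix R(θ) = [[cos θ, -sin θ], [sin θ, cos θ]]; for θ = 270°:
R = [[0, 1], [-1, 0]]
Result: R × [-5, 1]ᵀ = [0·-5 + (1)·1, -1·-5 + (0)·1]ᵀ = (1, 5)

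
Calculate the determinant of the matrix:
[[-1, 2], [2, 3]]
-7

For a 2×2 matrix [[a, b], [c, d]], det = ad - bc
det = (-1)(3) - (2)(2) = -3 - 4 = -7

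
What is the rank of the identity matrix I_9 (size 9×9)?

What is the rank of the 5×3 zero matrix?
rank(I_9) = 9, rank(0) = 0

The identity I_9 has 9 columns that are the standard basis vectors e_1, …, e_9. These are linearly independent, so all 9 columns are pivots and rank(I_9) = 9.
The 5×3 zero matrix has every entry zero, so every row is the zero row and there are no pivots; rank(0) = 0.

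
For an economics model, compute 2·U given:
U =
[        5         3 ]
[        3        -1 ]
2U =
[       10         6 ]
[        6        -2 ]

Scalar multiplication is elementwise: (2U)[i][j] = 2 * U[i][j].
  (2U)[0][0] = 2 * (5) = 10
  (2U)[0][1] = 2 * (3) = 6
  (2U)[1][0] = 2 * (3) = 6
  (2U)[1][1] = 2 * (-1) = -2
2U =
[       10         6 ]
[        6        -2 ]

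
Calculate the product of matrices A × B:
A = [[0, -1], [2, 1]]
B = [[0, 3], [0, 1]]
[[0, -1], [0, 7]]

Matrix multiplication:
C[0][0] = 0×0 + -1×0 = 0
C[0][1] = 0×3 + -1×1 = -1
C[1][0] = 2×0 + 1×0 = 0
C[1][1] = 2×3 + 1×1 = 7
Result: [[0, -1], [0, 7]]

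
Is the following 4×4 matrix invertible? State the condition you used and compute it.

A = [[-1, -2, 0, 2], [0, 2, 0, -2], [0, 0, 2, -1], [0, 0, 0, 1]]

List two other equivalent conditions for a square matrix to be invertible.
Yes, invertible; det(A) = -4 ≠ 0. Equivalent conditions: rank(A) = 4; Ax = 0 has only the trivial solution; 0 is not an eigenvalue; the columns of A are linearly independent.

To check invertibility, compute det(A).
The given matrix is triangular, so det(A) equals the product of its diagonal entries = -4 ≠ 0.
Since det(A) ≠ 0, A is invertible.
Equivalent conditions for a square matrix A to be invertible:
- rank(A) = 4 (full rank).
- The homogeneous system Ax = 0 has only the trivial solution x = 0.
- 0 is not an eigenvalue of A.
- The columns (equivalently rows) of A are linearly independent.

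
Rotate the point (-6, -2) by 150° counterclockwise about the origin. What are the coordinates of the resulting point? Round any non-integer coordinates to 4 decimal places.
(6.1962, -1.2679)

Rotation matrix R(θ) = [[cos θ, -sin θ], [sin θ, cos θ]]; for θ = 150°:
R = [[-√3/2, -1/2], [1/2, -√3/2]]
Result: R × [-6, -2]ᵀ = [-√3/2·-6 + (-1/2)·-2, 1/2·-6 + (-√3/2)·-2]ᵀ = (6.1962, -1.2679)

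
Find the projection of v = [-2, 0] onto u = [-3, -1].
[-9/5, -3/5]

The projection of v onto u is proj_u(v) = ((v·u) / (u·u)) · u.
v·u = (-2)*(-3) + (0)*(-1) = 6.
u·u = (-3)*(-3) + (-1)*(-1) = 10.
coefficient = 6 / 10 = 3/5.
proj_u(v) = 3/5 · [-3, -1] = [-9/5, -3/5].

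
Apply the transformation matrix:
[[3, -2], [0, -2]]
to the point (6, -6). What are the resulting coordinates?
(30, 12)

Matrix multiplication:
[[3, -2], [0, -2]] × [6, -6]ᵀ
= [3×6 + -2×-6, 0×6 + -2×-6]ᵀ
= [30.0000, 12.0000]ᵀ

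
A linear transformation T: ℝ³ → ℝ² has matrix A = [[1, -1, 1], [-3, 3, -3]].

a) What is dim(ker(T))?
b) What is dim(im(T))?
dim(ker) = 2, dim(im) = 1

Observe that row 2 = -3 × row 1 (so the rows are linearly dependent).
Thus rank(A) = 1 (only one linearly independent row).
dim(im(T)) = rank(A) = 1.
By the rank-nullity theorem applied to T: ℝ³ → ℝ², rank(A) + nullity(A) = 3 (the domain dimension), so dim(ker(T)) = 3 - 1 = 2.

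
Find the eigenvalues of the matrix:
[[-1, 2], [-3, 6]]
λ = 0 and λ = 5

Characteristic equation: det(A - λI) = 0
λ² - (trace)λ + (det) = 0
λ² - (5)λ + (0) = 0
λ² - 5λ + 0 = 0
Solving: λ = 0, 5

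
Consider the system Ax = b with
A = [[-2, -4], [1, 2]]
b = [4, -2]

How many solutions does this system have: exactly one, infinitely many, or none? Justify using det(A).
Infinitely many solutions

det(A) = (-2)*(2) - (-4)*(1) = 0, so A is singular (column 2 is 2 times column 1).
b = [4, -2] = -2 * column 1 of A, so b lies in the column space of A.
A singular matrix whose right-hand side is in its column space gives a 1-parameter family of solutions — infinitely many.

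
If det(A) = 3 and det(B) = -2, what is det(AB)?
-6

Use the multiplicative property of determinants: det(AB) = det(A)*det(B).
det(AB) = (3)*(-2) = -6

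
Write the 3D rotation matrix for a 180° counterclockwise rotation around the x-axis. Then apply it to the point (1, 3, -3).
R = [[1, 0, 0], [0, -1, 0], [0, 0, -1]]; R·(1, 3, -3) = (1, -3, 3)

Rotation matrix for 180° around x-axis:
cos(180°) = -1, sin(180°) = 0
R = [[1, 0, 0], [0, -1, 0], [0, 0, -1]]
Apply to (1, 3, -3): R·[1, 3, -3]ᵀ = (1, -3, 3)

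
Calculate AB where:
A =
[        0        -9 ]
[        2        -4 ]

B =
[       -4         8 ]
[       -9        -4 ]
AB =
[       81        36 ]
[       28        32 ]

Matrix multiplication: (AB)[i][j] = sum over k of A[i][k] * B[k][j].
  (AB)[0][0] = (0)*(-4) + (-9)*(-9) = 81
  (AB)[0][1] = (0)*(8) + (-9)*(-4) = 36
  (AB)[1][0] = (2)*(-4) + (-4)*(-9) = 28
  (AB)[1][1] = (2)*(8) + (-4)*(-4) = 32
AB =
[       81        36 ]
[       28        32 ]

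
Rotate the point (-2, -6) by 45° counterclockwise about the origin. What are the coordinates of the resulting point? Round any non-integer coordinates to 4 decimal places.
(2.8284, -5.6569)

Rotation matrix R(θ) = [[cos θ, -sin θ], [sin θ, cos θ]]; for θ = 45°:
R = [[√2/2, -√2/2], [√2/2, √2/2]]
Result: R × [-2, -6]ᵀ = [√2/2·-2 + (-√2/2)·-6, √2/2·-2 + (√2/2)·-6]ᵀ = (2.8284, -5.6569)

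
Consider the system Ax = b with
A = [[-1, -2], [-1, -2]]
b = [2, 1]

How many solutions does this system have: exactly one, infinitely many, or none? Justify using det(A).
No solution

det(A) = (-1)*(-2) - (-2)*(-1) = 0, so A is singular.
The column space of A is span(column 1) = span([-1, -1]).
b = [2, 1] is not a scalar multiple of column 1, so b ∉ column space and the system is inconsistent — no solution.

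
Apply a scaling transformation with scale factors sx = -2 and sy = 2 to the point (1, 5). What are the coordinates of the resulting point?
(-2, 10)

Scaling matrix:
[[-2, 0], [0, 2]]
Result: (1 × -2, 5 × 2) = (-2, 10)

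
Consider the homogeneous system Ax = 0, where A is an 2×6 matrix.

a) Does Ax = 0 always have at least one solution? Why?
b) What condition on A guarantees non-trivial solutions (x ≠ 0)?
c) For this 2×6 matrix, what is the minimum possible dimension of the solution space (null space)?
a) Yes, x = 0 is always a solution. b) When A has linearly dependent columns (rank < n). c) Minimum nullity = 4.

a) x = 0 satisfies A·0 = 0, so the zero vector is always a solution.
b) Non-trivial solutions exist iff the columns of A are linearly dependent, equivalently rank(A) < n (the number of columns).
c) By rank-nullity, rank(A) + nullity(A) = n = 6. Since A has only 2 rows, rank(A) ≤ 2, so nullity(A) ≥ 6 - 2 = 4.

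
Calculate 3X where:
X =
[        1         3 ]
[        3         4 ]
3X =
[        3         9 ]
[        9        12 ]

Scalar multiplication is elementwise: (3X)[i][j] = 3 * X[i][j].
  (3X)[0][0] = 3 * (1) = 3
  (3X)[0][1] = 3 * (3) = 9
  (3X)[1][0] = 3 * (3) = 9
  (3X)[1][1] = 3 * (4) = 12
3X =
[        3         9 ]
[        9        12 ]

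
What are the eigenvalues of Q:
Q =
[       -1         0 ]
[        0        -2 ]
λ = -2, -1

Solve det(Q - λI) = 0. For a 2×2 matrix the characteristic equation is λ² - (trace)λ + det = 0.
trace(Q) = a + d = -1 - 2 = -3.
det(Q) = a*d - b*c = (-1)*(-2) - (0)*(0) = 2 - 0 = 2.
Characteristic equation: λ² - (-3)λ + (2) = 0.
Discriminant = (-3)² - 4*(2) = 9 - 8 = 1.
λ = (-3 ± √1) / 2 = (-3 ± 1) / 2 = -2, -1.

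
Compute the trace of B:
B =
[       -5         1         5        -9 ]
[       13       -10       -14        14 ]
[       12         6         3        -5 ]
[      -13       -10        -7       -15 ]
tr(B) = -5 - 10 + 3 - 15 = -27

The trace of a square matrix is the sum of its diagonal entries.
Diagonal entries of B: B[0][0] = -5, B[1][1] = -10, B[2][2] = 3, B[3][3] = -15.
tr(B) = -5 - 10 + 3 - 15 = -27.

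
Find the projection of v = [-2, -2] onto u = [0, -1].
[0, -2]

The projection of v onto u is proj_u(v) = ((v·u) / (u·u)) · u.
v·u = (-2)*(0) + (-2)*(-1) = 2.
u·u = (0)*(0) + (-1)*(-1) = 1.
coefficient = 2 / 1 = 2.
proj_u(v) = 2 · [0, -1] = [0, -2].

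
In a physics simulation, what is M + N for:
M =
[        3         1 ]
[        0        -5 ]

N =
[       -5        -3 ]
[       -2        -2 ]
M + N =
[       -2        -2 ]
[       -2        -7 ]

Matrix addition is elementwise: (M+N)[i][j] = M[i][j] + N[i][j].
  (M+N)[0][0] = (3) + (-5) = -2
  (M+N)[0][1] = (1) + (-3) = -2
  (M+N)[1][0] = (0) + (-2) = -2
  (M+N)[1][1] = (-5) + (-2) = -7
M + N =
[       -2        -2 ]
[       -2        -7 ]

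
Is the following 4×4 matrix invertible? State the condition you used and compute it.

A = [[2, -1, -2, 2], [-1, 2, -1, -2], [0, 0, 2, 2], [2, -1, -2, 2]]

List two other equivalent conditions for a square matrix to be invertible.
No, not invertible; det(A) = 0 (two rows are equal, so the rows are linearly dependent). Equivalent conditions (failing for this A): rank(A) < 4; Ax = 0 has non-trivial solutions; 0 is an eigenvalue; the columns are linearly dependent.

To check invertibility, compute det(A).
In this matrix, row 0 and the last row are identical, so one row is a scalar multiple of another and the rows are linearly dependent.
A matrix with linearly dependent rows has det = 0 and is not invertible.
Equivalent failed conditions:
- rank(A) < 4.
- Ax = 0 has non-trivial solutions.
- 0 is an eigenvalue.
- The columns are linearly dependent.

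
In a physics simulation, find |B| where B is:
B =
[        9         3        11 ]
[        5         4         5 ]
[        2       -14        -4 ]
det(B) = -282

Expand along row 0 (cofactor expansion): det(B) = a*(e*i - f*h) - b*(d*i - f*g) + c*(d*h - e*g), where the 3×3 is [[a, b, c], [d, e, f], [g, h, i]].
Minor M_00 = (4)*(-4) - (5)*(-14) = -16 + 70 = 54.
Minor M_01 = (5)*(-4) - (5)*(2) = -20 - 10 = -30.
Minor M_02 = (5)*(-14) - (4)*(2) = -70 - 8 = -78.
det(B) = (9)*(54) - (3)*(-30) + (11)*(-78) = 486 + 90 - 858 = -282.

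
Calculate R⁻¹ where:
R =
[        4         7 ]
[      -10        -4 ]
det(R) = 54
R⁻¹ =
[    -2/27     -7/54 ]
[     5/27      2/27 ]

For a 2×2 matrix R = [[a, b], [c, d]] with det(R) ≠ 0, R⁻¹ = (1/det(R)) * [[d, -b], [-c, a]].
det(R) = (4)*(-4) - (7)*(-10) = -16 + 70 = 54.
R⁻¹ = (1/54) * [[-4, -7], [10, 4]].
Dividing each entry by 54 and reducing:
R⁻¹ =
[    -2/27     -7/54 ]
[     5/27      2/27 ]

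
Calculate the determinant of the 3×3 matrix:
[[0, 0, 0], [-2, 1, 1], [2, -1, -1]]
0

Expansion along first row:
det = 0·det([[1,1],[-1,-1]]) - 0·det([[-2,1],[2,-1]]) + 0·det([[-2,1],[2,-1]])
    = 0·(1·-1 - 1·-1) - 0·(-2·-1 - 1·2) + 0·(-2·-1 - 1·2)
    = 0·0 - 0·0 + 0·0
    = 0 + 0 + 0 = 0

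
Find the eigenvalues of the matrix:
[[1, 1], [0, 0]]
λ = 0 and λ = 1

Characteristic equation: det(A - λI) = 0
λ² - (trace)λ + (det) = 0
λ² - (1)λ + (0) = 0
λ² - 1λ + 0 = 0
Solving: λ = 0, 1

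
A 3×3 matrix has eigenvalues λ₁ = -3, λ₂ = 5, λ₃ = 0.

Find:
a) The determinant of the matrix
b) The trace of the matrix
det = 0, trace = 2

Two standard eigenvalue identities:
- det(A) equals the product of the eigenvalues (counted with multiplicity).
- trace(A) equals the sum of the eigenvalues.
det(A) = (-3)*(5)*(0) = 0.
trace(A) = -3 + 5 + 0 = 2.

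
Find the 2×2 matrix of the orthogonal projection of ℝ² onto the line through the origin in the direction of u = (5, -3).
[[25/34, -15/34], [-15/34, 9/34]]

The orthogonal projection onto the line spanned by a nonzero vector u = (a, b) has matrix P = (u uᵀ) / (uᵀ u) = (1/(a² + b²)) · [[a², ab], [ab, b²]].
Here u = (5, -3), so a² + b² = 25 + 9 = 34.
P = (1/34) · [[25, -15], [-15, 9]] = [[25/34, -15/34], [-15/34, 9/34]].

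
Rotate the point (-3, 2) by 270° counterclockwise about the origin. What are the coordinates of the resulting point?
(2, 3)

Rotation matrix R(θ) = [[cos θ, -sin θ], [sin θ, cos θ]]; for θ = 270°:
R = [[0, 1], [-1, 0]]
Result: R × [-3, 2]ᵀ = [0·-3 + (1)·2, -1·-3 + (0)·2]ᵀ = (2, 3)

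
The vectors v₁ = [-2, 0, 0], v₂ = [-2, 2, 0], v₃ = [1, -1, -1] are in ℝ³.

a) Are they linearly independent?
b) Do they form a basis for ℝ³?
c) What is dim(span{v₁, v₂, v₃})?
Yes independent, yes basis, dim = 3

Stack v₁, v₂, v₃ as rows of a 3×3 matrix.
[[-2, 0, 0]; [-2, 2, 0]; [1, -1, -1]] is already lower triangular with nonzero diagonal entries (-2, 2, -1), so its determinant is the product of the diagonal entries, det = (-2)·(2)·(-1) = 4 ≠ 0, and the rows are linearly independent.
Three linearly independent vectors in ℝ³ form a basis for ℝ³, so dim(span{v₁,v₂,v₃}) = 3.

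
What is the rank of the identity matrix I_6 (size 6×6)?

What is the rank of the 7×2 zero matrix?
rank(I_6) = 6, rank(0) = 0

The identity I_6 has 6 columns that are the standard basis vectors e_1, …, e_6. These are linearly independent, so all 6 columns are pivots and rank(I_6) = 6.
The 7×2 zero matrix has every entry zero, so every row is the zero row and there are no pivots; rank(0) = 0.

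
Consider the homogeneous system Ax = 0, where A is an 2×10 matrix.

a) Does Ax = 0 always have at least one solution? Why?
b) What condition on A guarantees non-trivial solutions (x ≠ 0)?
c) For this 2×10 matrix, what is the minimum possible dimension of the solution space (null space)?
a) Yes, x = 0 is always a solution. b) When A has linearly dependent columns (rank < n). c) Minimum nullity = 8.

a) x = 0 satisfies A·0 = 0, so the zero vector is always a solution.
b) Non-trivial solutions exist iff the columns of A are linearly dependent, equivalently rank(A) < n (the number of columns).
c) By rank-nullity, rank(A) + nullity(A) = n = 10. Since A has only 2 rows, rank(A) ≤ 2, so nullity(A) ≥ 10 - 2 = 8.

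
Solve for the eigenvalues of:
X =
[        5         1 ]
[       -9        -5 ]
λ = -4, 4

Solve det(X - λI) = 0. For a 2×2 matrix the characteristic equation is λ² - (trace)λ + det = 0.
trace(X) = a + d = 5 - 5 = 0.
det(X) = a*d - b*c = (5)*(-5) - (1)*(-9) = -25 + 9 = -16.
Characteristic equation: λ² - (0)λ + (-16) = 0.
Discriminant = (0)² - 4*(-16) = 0 + 64 = 64.
λ = (0 ± √64) / 2 = (0 ± 8) / 2 = -4, 4.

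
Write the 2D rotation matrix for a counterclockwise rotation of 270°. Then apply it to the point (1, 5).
R = [[0, 1], [-1, 0]]; R·(1, 5) = (5, -1)

Rotation matrix formula: R(θ) = [[cos θ, -sin θ], [sin θ, cos θ]]
For θ = 270°:
cos(270°) = 0
sin(270°) = -1
R = [[0, 1], [-1, 0]]
Apply to (1, 5): [0·1 + (1)·5, -1·1 + 0·5] = (5, -1)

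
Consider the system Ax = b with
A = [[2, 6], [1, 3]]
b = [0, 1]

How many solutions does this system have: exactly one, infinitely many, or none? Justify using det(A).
No solution

det(A) = (2)*(3) - (6)*(1) = 0, so A is singular.
The column space of A is span(column 1) = span([2, 1]).
b = [0, 1] is not a scalar multiple of column 1, so b ∉ column space and the system is inconsistent — no solution.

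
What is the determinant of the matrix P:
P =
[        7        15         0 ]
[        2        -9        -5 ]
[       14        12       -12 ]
det(P) = 486

Expand along row 0 (cofactor expansion): det(P) = a*(e*i - f*h) - b*(d*i - f*g) + c*(d*h - e*g), where the 3×3 is [[a, b, c], [d, e, f], [g, h, i]].
Minor M_00 = (-9)*(-12) - (-5)*(12) = 108 + 60 = 168.
Minor M_01 = (2)*(-12) - (-5)*(14) = -24 + 70 = 46.
Minor M_02 = (2)*(12) - (-9)*(14) = 24 + 126 = 150.
det(P) = (7)*(168) - (15)*(46) + (0)*(150) = 1176 - 690 + 0 = 486.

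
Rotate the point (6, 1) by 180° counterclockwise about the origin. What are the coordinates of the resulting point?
(-6, -1)

Rotation matrix R(θ) = [[cos θ, -sin θ], [sin θ, cos θ]]; for θ = 180°:
R = [[-1, 0], [0, -1]]
Result: R × [6, 1]ᵀ = [-1·6 + (0)·1, 0·6 + (-1)·1]ᵀ = (-6, -1)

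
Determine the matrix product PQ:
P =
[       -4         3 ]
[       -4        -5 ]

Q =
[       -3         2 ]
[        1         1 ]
PQ =
[       15        -5 ]
[        7       -13 ]

Matrix multiplication: (PQ)[i][j] = sum over k of P[i][k] * Q[k][j].
  (PQ)[0][0] = (-4)*(-3) + (3)*(1) = 15
  (PQ)[0][1] = (-4)*(2) + (3)*(1) = -5
  (PQ)[1][0] = (-4)*(-3) + (-5)*(1) = 7
  (PQ)[1][1] = (-4)*(2) + (-5)*(1) = -13
PQ =
[       15        -5 ]
[        7       -13 ]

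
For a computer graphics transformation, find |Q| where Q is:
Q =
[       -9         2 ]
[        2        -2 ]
det(Q) = 14

For a 2×2 matrix [[a, b], [c, d]], det = a*d - b*c.
det(Q) = (-9)*(-2) - (2)*(2) = 18 - 4 = 14.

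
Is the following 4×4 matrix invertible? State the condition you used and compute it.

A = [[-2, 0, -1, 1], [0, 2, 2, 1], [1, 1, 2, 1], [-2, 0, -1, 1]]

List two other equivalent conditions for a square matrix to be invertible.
No, not invertible; det(A) = 0 (two rows are equal, so the rows are linearly dependent). Equivalent conditions (failing for this A): rank(A) < 4; Ax = 0 has non-trivial solutions; 0 is an eigenvalue; the columns are linearly dependent.

To check invertibility, compute det(A).
In this matrix, row 0 and the last row are identical, so one row is a scalar multiple of another and the rows are linearly dependent.
A matrix with linearly dependent rows has det = 0 and is not invertible.
Equivalent failed conditions:
- rank(A) < 4.
- Ax = 0 has non-trivial solutions.
- 0 is an eigenvalue.
- The columns are linearly dependent.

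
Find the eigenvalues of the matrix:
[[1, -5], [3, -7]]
λ = -4 and λ = -2

Characteristic equation: det(A - λI) = 0
λ² - (trace)λ + (det) = 0
λ² - (-6)λ + (8) = 0
λ² + 6λ + 8 = 0
Solving: λ = -4, -2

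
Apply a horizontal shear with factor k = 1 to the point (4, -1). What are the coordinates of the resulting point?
(3, -1)

Shear matrix for horizontal shear with factor k = 1:
[[1, 1], [0, 1]]
Result: (4, -1) → (3, -1)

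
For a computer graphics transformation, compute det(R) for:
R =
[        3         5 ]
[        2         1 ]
det(R) = -7

For a 2×2 matrix [[a, b], [c, d]], det = a*d - b*c.
det(R) = (3)*(1) - (5)*(2) = 3 - 10 = -7.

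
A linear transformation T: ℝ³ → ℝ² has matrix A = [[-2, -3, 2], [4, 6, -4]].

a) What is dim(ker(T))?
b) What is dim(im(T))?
dim(ker) = 2, dim(im) = 1

Observe that row 2 = -2 × row 1 (so the rows are linearly dependent).
Thus rank(A) = 1 (only one linearly independent row).
dim(im(T)) = rank(A) = 1.
By the rank-nullity theorem applied to T: ℝ³ → ℝ², rank(A) + nullity(A) = 3 (the domain dimension), so dim(ker(T)) = 3 - 1 = 2.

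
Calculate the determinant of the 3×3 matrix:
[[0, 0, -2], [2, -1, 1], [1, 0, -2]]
-2

Expansion along first row:
det = 0·det([[-1,1],[0,-2]]) - 0·det([[2,1],[1,-2]]) + -2·det([[2,-1],[1,0]])
    = 0·(-1·-2 - 1·0) - 0·(2·-2 - 1·1) + -2·(2·0 - -1·1)
    = 0·2 - 0·-5 + -2·1
    = 0 + 0 + -2 = -2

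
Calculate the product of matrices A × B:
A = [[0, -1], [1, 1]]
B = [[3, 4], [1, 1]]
[[-1, -1], [4, 5]]

Matrix multiplication:
C[0][0] = 0×3 + -1×1 = -1
C[0][1] = 0×4 + -1×1 = -1
C[1][0] = 1×3 + 1×1 = 4
C[1][1] = 1×4 + 1×1 = 5
Result: [[-1, -1], [4, 5]]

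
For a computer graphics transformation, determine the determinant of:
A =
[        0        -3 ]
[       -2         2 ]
det(A) = -6

For a 2×2 matrix [[a, b], [c, d]], det = a*d - b*c.
det(A) = (0)*(2) - (-3)*(-2) = 0 - 6 = -6.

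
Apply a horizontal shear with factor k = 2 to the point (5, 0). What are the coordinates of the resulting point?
(5, 0)

Shear matrix for horizontal shear with factor k = 2:
[[1, 2], [0, 1]]
Result: (5, 0) → (5, 0)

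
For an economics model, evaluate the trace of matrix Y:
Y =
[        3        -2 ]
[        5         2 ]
tr(Y) = 3 + 2 = 5

The trace of a square matrix is the sum of its diagonal entries.
Diagonal entries of Y: Y[0][0] = 3, Y[1][1] = 2.
tr(Y) = 3 + 2 = 5.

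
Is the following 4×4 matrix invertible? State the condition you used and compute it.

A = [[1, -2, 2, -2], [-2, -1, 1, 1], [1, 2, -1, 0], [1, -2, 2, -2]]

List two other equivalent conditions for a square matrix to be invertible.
No, not invertible; det(A) = 0 (two rows are equal, so the rows are linearly dependent). Equivalent conditions (failing for this A): rank(A) < 4; Ax = 0 has non-trivial solutions; 0 is an eigenvalue; the columns are linearly dependent.

To check invertibility, compute det(A).
In this matrix, row 0 and the last row are identical, so one row is a scalar multiple of another and the rows are linearly dependent.
A matrix with linearly dependent rows has det = 0 and is not invertible.
Equivalent failed conditions:
- rank(A) < 4.
- Ax = 0 has non-trivial solutions.
- 0 is an eigenvalue.
- The columns are linearly dependent.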